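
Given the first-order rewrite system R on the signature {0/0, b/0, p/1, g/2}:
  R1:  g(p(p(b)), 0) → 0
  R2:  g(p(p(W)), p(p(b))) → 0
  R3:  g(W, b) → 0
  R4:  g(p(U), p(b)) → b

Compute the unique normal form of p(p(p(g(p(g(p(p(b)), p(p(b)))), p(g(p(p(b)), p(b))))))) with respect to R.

p(p(p(b)))

1. p(p(p(g(p(g(p(p(b)), p(p(b)))), p(g(p(p(b)), p(b)))))))  →  p(p(p(g(p(0), p(g(p(p(b)), p(b)))))))   [R2 at 1.1.1.1.1]
2. p(p(p(g(p(0), p(g(p(p(b)), p(b)))))))  →  p(p(p(g(p(0), p(b)))))   [R4 at 1.1.1.2.1]
3. p(p(p(g(p(0), p(b)))))  →  p(p(p(b)))   [R4 at 1.1.1]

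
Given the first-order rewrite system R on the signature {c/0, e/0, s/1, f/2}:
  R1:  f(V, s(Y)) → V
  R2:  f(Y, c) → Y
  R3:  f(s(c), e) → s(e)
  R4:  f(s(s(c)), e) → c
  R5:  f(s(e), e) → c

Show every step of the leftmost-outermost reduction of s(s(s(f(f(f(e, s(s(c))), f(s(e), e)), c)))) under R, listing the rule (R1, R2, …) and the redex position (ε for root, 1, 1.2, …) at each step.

s(s(s(e)))

1. s(s(s(f(f(f(e, s(s(c))), f(s(e), e)), c))))  →  s(s(s(f(f(e, s(s(c))), f(s(e), e)))))   [R2 at 1.1.1]
2. s(s(s(f(f(e, s(s(c))), f(s(e), e)))))  →  s(s(s(f(e, f(s(e), e)))))   [R1 at 1.1.1.1]
3. s(s(s(f(e, f(s(e), e)))))  →  s(s(s(f(e, c))))   [R5 at 1.1.1.2]
4. s(s(s(f(e, c))))  →  s(s(s(e)))   [R2 at 1.1.1]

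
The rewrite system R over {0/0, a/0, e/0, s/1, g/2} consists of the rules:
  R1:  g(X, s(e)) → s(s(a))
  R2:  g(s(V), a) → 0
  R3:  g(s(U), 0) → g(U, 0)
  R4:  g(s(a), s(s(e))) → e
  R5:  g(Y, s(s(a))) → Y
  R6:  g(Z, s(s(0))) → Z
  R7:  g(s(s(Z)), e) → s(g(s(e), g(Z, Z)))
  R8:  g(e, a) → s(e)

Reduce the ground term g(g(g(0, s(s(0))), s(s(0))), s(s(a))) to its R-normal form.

0

1. g(g(g(0, s(s(0))), s(s(0))), s(s(a)))  →  g(g(0, s(s(0))), s(s(0)))   [R5 at ε]
2. g(g(0, s(s(0))), s(s(0)))  →  g(0, s(s(0)))   [R6 at ε]
3. g(0, s(s(0)))  →  0   [R6 at ε]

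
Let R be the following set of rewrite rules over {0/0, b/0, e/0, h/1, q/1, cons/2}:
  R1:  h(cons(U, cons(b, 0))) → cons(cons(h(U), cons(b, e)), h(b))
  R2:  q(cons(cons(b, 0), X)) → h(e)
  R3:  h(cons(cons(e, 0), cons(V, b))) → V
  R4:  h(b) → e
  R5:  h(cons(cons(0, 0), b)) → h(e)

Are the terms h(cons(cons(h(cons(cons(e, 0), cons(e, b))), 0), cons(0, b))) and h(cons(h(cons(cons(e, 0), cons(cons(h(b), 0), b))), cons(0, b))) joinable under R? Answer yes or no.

yes — NF(t₁) = 0, NF(t₂) = 0

Reduce t₁ = h(cons(cons(h(cons(cons(e, 0), cons(e, b))), 0), cons(0, b))):
1. h(cons(cons(h(cons(cons(e, 0), cons(e, b))), 0), cons(0, b)))  →  h(cons(cons(e, 0), cons(0, b)))   [R3 at 1.1.1]
2. h(cons(cons(e, 0), cons(0, b)))  →  0   [R3 at ε]

Reduce t₂ = h(cons(h(cons(cons(e, 0), cons(cons(h(b), 0), b))), cons(0, b))):
1. h(cons(h(cons(cons(e, 0), cons(cons(h(b), 0), b))), cons(0, b)))  →  h(cons(cons(h(b), 0), cons(0, b)))   [R3 at 1.1]
2. h(cons(cons(h(b), 0), cons(0, b)))  →  h(cons(cons(e, 0), cons(0, b)))   [R4 at 1.1.1]
3. h(cons(cons(e, 0), cons(0, b)))  →  0   [R3 at ε]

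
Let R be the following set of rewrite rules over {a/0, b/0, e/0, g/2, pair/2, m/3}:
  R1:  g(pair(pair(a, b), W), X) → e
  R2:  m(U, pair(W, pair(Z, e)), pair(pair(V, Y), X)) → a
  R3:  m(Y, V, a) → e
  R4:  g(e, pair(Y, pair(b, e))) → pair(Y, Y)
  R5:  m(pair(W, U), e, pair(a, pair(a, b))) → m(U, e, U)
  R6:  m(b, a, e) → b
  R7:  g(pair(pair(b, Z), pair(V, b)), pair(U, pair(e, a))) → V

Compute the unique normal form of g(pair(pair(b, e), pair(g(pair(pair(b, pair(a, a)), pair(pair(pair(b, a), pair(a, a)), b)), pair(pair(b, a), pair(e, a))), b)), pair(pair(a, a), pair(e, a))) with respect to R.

pair(pair(b, a), pair(a, a))

1. g(pair(pair(b, e), pair(g(pair(pair(b, pair(a, a)), pair(pair(pair(b, a), pair(a, a)), b)), pair(pair(b, a), pair(e, a))), b)), pair(pair(a, a), pair(e, a)))  →  g(pair(pair(b, pair(a, a)), pair(pair(pair(b, a), pair(a, a)), b)), pair(pair(b, a), pair(e, a)))   [R7 at ε]
2. g(pair(pair(b, pair(a, a)), pair(pair(pair(b, a), pair(a, a)), b)), pair(pair(b, a), pair(e, a)))  →  pair(pair(b, a), pair(a, a))   [R7 at ε]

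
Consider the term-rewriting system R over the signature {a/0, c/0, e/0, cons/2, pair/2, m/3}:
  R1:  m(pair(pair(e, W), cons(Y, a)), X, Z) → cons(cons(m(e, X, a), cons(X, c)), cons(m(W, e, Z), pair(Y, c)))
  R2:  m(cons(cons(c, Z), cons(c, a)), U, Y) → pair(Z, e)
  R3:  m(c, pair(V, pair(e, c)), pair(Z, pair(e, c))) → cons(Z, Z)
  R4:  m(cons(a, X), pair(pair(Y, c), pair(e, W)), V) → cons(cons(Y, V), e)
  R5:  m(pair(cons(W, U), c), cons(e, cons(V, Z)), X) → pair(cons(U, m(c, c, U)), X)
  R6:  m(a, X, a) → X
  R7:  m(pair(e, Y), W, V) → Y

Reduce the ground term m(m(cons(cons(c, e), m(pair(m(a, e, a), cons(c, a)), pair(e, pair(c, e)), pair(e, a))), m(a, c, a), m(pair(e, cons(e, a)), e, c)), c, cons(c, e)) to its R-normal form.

1. m(m(cons(cons(c, e), m(pair(m(a, e, a), cons(c, a)), pair(e, pair(c, e)), pair(e, a))), m(a, c, a), m(pair(e, cons(e, a)), e, c)), c, cons(c, e))  →  m(m(cons(cons(c, e), m(pair(e, cons(c, a)), pair(e, pair(c, e)), pair(e, a))), m(a, c, a), m(pair(e, cons(e, a)), e, c)), c, cons(c, e))   [R6 at 1.1.2.1.1]
2. m(m(cons(cons(c, e), m(pair(e, cons(c, a)), pair(e, pair(c, e)), pair(e, a))), m(a, c, a), m(pair(e, cons(e, a)), e, c)), c, cons(c, e))  →  m(m(cons(cons(c, e), cons(c, a)), m(a, c, a), m(pair(e, cons(e, a)), e, c)), c, cons(c, e))   [R7 at 1.1.2]
3. m(m(cons(cons(c, e), cons(c, a)), m(a, c, a), m(pair(e, cons(e, a)), e, c)), c, cons(c, e))  →  m(pair(e, e), c, cons(c, e))   [R2 at 1]
4. m(pair(e, e), c, cons(c, e))  →  e   [R7 at ε]

e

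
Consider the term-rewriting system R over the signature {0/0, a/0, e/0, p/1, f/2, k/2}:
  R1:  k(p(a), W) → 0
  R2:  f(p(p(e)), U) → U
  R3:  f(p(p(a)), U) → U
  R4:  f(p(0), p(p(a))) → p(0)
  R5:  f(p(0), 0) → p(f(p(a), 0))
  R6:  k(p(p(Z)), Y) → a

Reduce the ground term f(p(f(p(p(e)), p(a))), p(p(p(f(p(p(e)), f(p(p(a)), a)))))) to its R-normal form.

p(p(p(a)))

1. f(p(f(p(p(e)), p(a))), p(p(p(f(p(p(e)), f(p(p(a)), a))))))  →  f(p(p(a)), p(p(p(f(p(p(e)), f(p(p(a)), a))))))   [R2 at 1.1]
2. f(p(p(a)), p(p(p(f(p(p(e)), f(p(p(a)), a))))))  →  p(p(p(f(p(p(e)), f(p(p(a)), a)))))   [R3 at ε]
3. p(p(p(f(p(p(e)), f(p(p(a)), a)))))  →  p(p(p(f(p(p(a)), a))))   [R2 at 1.1.1]
4. p(p(p(f(p(p(a)), a))))  →  p(p(p(a)))   [R3 at 1.1.1]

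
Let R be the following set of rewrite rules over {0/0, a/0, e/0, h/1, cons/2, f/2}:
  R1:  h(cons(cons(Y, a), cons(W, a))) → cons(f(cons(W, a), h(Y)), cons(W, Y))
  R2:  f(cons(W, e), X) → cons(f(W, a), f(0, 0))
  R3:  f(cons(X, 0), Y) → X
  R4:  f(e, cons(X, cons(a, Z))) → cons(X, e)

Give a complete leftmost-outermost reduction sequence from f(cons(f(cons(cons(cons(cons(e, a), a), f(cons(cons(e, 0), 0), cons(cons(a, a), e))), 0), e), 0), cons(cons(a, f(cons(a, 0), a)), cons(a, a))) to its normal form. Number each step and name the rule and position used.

1. f(cons(f(cons(cons(cons(cons(e, a), a), f(cons(cons(e, 0), 0), cons(cons(a, a), e))), 0), e), 0), cons(cons(a, f(cons(a, 0), a)), cons(a, a)))  →  f(cons(cons(cons(cons(e, a), a), f(cons(cons(e, 0), 0), cons(cons(a, a), e))), 0), e)   [R3 at ε]
2. f(cons(cons(cons(cons(e, a), a), f(cons(cons(e, 0), 0), cons(cons(a, a), e))), 0), e)  →  cons(cons(cons(e, a), a), f(cons(cons(e, 0), 0), cons(cons(a, a), e)))   [R3 at ε]
3. cons(cons(cons(e, a), a), f(cons(cons(e, 0), 0), cons(cons(a, a), e)))  →  cons(cons(cons(e, a), a), cons(e, 0))   [R3 at 2]

cons(cons(cons(e, a), a), cons(e, 0))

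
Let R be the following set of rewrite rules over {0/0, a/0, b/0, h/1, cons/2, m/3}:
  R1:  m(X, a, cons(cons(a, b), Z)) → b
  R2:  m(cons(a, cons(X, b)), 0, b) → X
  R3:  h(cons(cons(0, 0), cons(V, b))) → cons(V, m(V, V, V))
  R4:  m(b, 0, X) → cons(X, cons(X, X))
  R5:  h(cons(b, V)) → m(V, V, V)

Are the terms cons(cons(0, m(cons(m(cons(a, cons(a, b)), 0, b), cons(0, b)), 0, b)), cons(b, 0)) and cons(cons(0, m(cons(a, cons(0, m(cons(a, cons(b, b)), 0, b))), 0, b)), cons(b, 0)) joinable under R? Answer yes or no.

Reduce t₁ = cons(cons(0, m(cons(m(cons(a, cons(a, b)), 0, b), cons(0, b)), 0, b)), cons(b, 0)):
1. cons(cons(0, m(cons(m(cons(a, cons(a, b)), 0, b), cons(0, b)), 0, b)), cons(b, 0))  →  cons(cons(0, m(cons(a, cons(0, b)), 0, b)), cons(b, 0))   [R2 at 1.2.1.1]
2. cons(cons(0, m(cons(a, cons(0, b)), 0, b)), cons(b, 0))  →  cons(cons(0, 0), cons(b, 0))   [R2 at 1.2]

Reduce t₂ = cons(cons(0, m(cons(a, cons(0, m(cons(a, cons(b, b)), 0, b))), 0, b)), cons(b, 0)):
1. cons(cons(0, m(cons(a, cons(0, m(cons(a, cons(b, b)), 0, b))), 0, b)), cons(b, 0))  →  cons(cons(0, m(cons(a, cons(0, b)), 0, b)), cons(b, 0))   [R2 at 1.2.1.2.2]
2. cons(cons(0, m(cons(a, cons(0, b)), 0, b)), cons(b, 0))  →  cons(cons(0, 0), cons(b, 0))   [R2 at 1.2]

yes — NF(t₁) = cons(cons(0, 0), cons(b, 0)), NF(t₂) = cons(cons(0, 0), cons(b, 0))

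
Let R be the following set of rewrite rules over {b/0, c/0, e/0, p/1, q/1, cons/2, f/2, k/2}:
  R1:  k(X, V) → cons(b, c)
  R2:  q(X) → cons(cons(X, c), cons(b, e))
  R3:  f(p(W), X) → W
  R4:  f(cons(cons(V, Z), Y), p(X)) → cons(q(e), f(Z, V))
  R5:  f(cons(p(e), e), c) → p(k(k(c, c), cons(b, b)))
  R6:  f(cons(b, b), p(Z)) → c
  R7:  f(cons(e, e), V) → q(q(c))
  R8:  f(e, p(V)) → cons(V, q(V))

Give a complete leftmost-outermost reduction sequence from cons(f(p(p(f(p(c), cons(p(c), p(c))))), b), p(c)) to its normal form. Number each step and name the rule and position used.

cons(p(c), p(c))

1. cons(f(p(p(f(p(c), cons(p(c), p(c))))), b), p(c))  →  cons(p(f(p(c), cons(p(c), p(c)))), p(c))   [R3 at 1]
2. cons(p(f(p(c), cons(p(c), p(c)))), p(c))  →  cons(p(c), p(c))   [R3 at 1.1]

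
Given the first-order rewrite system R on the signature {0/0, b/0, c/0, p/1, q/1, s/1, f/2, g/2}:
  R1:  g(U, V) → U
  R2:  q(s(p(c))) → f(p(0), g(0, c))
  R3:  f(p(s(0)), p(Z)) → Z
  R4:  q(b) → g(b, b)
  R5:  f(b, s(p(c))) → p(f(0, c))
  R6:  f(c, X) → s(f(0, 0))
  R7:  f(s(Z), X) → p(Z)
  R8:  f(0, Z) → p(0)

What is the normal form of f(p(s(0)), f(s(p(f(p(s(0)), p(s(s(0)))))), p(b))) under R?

1. f(p(s(0)), f(s(p(f(p(s(0)), p(s(s(0)))))), p(b)))  →  f(p(s(0)), p(p(f(p(s(0)), p(s(s(0)))))))   [R7 at 2]
2. f(p(s(0)), p(p(f(p(s(0)), p(s(s(0)))))))  →  p(f(p(s(0)), p(s(s(0)))))   [R3 at ε]
3. p(f(p(s(0)), p(s(s(0)))))  →  p(s(s(0)))   [R3 at 1]

p(s(s(0)))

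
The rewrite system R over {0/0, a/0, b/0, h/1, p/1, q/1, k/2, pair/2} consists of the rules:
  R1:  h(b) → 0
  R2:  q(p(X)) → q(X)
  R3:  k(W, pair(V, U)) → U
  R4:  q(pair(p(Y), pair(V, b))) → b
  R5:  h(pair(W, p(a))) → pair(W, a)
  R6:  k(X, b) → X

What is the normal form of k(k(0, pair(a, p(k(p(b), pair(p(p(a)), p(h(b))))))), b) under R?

1. k(k(0, pair(a, p(k(p(b), pair(p(p(a)), p(h(b))))))), b)  →  k(0, pair(a, p(k(p(b), pair(p(p(a)), p(h(b)))))))   [R6 at ε]
2. k(0, pair(a, p(k(p(b), pair(p(p(a)), p(h(b)))))))  →  p(k(p(b), pair(p(p(a)), p(h(b)))))   [R3 at ε]
3. p(k(p(b), pair(p(p(a)), p(h(b)))))  →  p(p(h(b)))   [R3 at 1]
4. p(p(h(b)))  →  p(p(0))   [R1 at 1.1]

p(p(0))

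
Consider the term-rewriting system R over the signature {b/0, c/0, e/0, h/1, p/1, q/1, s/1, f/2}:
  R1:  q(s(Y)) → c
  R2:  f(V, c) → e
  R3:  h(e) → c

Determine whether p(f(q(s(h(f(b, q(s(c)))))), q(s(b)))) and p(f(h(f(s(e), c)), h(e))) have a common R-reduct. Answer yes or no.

Reduce t₁ = p(f(q(s(h(f(b, q(s(c)))))), q(s(b)))):
1. p(f(q(s(h(f(b, q(s(c)))))), q(s(b))))  →  p(f(c, q(s(b))))   [R1 at 1.1]
2. p(f(c, q(s(b))))  →  p(f(c, c))   [R1 at 1.2]
3. p(f(c, c))  →  p(e)   [R2 at 1]

Reduce t₂ = p(f(h(f(s(e), c)), h(e))):
1. p(f(h(f(s(e), c)), h(e)))  →  p(f(h(e), h(e)))   [R2 at 1.1.1]
2. p(f(h(e), h(e)))  →  p(f(c, h(e)))   [R3 at 1.1]
3. p(f(c, h(e)))  →  p(f(c, c))   [R3 at 1.2]
4. p(f(c, c))  →  p(e)   [R2 at 1]

yes — NF(t₁) = p(e), NF(t₂) = p(e)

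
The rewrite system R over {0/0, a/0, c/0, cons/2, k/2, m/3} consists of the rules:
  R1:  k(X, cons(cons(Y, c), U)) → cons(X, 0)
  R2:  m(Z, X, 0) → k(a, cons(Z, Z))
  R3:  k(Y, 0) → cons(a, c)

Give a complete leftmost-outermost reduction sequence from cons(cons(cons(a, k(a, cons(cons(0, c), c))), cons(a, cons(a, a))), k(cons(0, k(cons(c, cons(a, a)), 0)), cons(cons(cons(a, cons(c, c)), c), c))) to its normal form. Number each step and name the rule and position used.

1. cons(cons(cons(a, k(a, cons(cons(0, c), c))), cons(a, cons(a, a))), k(cons(0, k(cons(c, cons(a, a)), 0)), cons(cons(cons(a, cons(c, c)), c), c)))  →  cons(cons(cons(a, cons(a, 0)), cons(a, cons(a, a))), k(cons(0, k(cons(c, cons(a, a)), 0)), cons(cons(cons(a, cons(c, c)), c), c)))   [R1 at 1.1.2]
2. cons(cons(cons(a, cons(a, 0)), cons(a, cons(a, a))), k(cons(0, k(cons(c, cons(a, a)), 0)), cons(cons(cons(a, cons(c, c)), c), c)))  →  cons(cons(cons(a, cons(a, 0)), cons(a, cons(a, a))), cons(cons(0, k(cons(c, cons(a, a)), 0)), 0))   [R1 at 2]
3. cons(cons(cons(a, cons(a, 0)), cons(a, cons(a, a))), cons(cons(0, k(cons(c, cons(a, a)), 0)), 0))  →  cons(cons(cons(a, cons(a, 0)), cons(a, cons(a, a))), cons(cons(0, cons(a, c)), 0))   [R3 at 2.1.2]

cons(cons(cons(a, cons(a, 0)), cons(a, cons(a, a))), cons(cons(0, cons(a, c)), 0))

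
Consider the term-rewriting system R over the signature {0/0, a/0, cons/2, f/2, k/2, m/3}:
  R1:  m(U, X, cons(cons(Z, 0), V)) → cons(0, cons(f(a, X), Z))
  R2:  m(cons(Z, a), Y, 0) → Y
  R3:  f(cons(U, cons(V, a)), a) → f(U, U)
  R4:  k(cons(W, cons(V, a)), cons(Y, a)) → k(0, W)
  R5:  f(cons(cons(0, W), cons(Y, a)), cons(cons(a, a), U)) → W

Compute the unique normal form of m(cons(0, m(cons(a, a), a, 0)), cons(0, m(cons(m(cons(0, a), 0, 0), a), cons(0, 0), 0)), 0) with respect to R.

1. m(cons(0, m(cons(a, a), a, 0)), cons(0, m(cons(m(cons(0, a), 0, 0), a), cons(0, 0), 0)), 0)  →  m(cons(0, a), cons(0, m(cons(m(cons(0, a), 0, 0), a), cons(0, 0), 0)), 0)   [R2 at 1.2]
2. m(cons(0, a), cons(0, m(cons(m(cons(0, a), 0, 0), a), cons(0, 0), 0)), 0)  →  cons(0, m(cons(m(cons(0, a), 0, 0), a), cons(0, 0), 0))   [R2 at ε]
3. cons(0, m(cons(m(cons(0, a), 0, 0), a), cons(0, 0), 0))  →  cons(0, cons(0, 0))   [R2 at 2]

cons(0, cons(0, 0))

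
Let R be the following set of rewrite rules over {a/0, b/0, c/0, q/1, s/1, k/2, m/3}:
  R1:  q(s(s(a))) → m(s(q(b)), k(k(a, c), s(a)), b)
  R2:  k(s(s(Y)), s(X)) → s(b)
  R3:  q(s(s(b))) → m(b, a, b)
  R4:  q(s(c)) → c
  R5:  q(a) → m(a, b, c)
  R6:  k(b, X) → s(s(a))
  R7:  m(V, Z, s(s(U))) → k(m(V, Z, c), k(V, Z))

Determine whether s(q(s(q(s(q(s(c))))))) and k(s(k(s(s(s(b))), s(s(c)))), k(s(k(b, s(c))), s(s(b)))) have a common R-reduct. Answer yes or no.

no — NF(t₁) = s(c), NF(t₂) = s(b)

Reduce t₁ = s(q(s(q(s(q(s(c))))))):
1. s(q(s(q(s(q(s(c)))))))  →  s(q(s(q(s(c)))))   [R4 at 1.1.1.1.1]
2. s(q(s(q(s(c)))))  →  s(q(s(c)))   [R4 at 1.1.1]
3. s(q(s(c)))  →  s(c)   [R4 at 1]

Reduce t₂ = k(s(k(s(s(s(b))), s(s(c)))), k(s(k(b, s(c))), s(s(b)))):
1. k(s(k(s(s(s(b))), s(s(c)))), k(s(k(b, s(c))), s(s(b))))  →  k(s(s(b)), k(s(k(b, s(c))), s(s(b))))   [R2 at 1.1]
2. k(s(s(b)), k(s(k(b, s(c))), s(s(b))))  →  k(s(s(b)), k(s(s(s(a))), s(s(b))))   [R6 at 2.1.1]
3. k(s(s(b)), k(s(s(s(a))), s(s(b))))  →  k(s(s(b)), s(b))   [R2 at 2]
4. k(s(s(b)), s(b))  →  s(b)   [R2 at ε]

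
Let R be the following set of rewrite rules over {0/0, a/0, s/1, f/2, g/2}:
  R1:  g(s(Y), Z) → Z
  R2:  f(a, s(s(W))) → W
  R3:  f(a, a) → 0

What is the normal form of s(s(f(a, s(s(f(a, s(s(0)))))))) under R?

1. s(s(f(a, s(s(f(a, s(s(0))))))))  →  s(s(f(a, s(s(0)))))   [R2 at 1.1]
2. s(s(f(a, s(s(0)))))  →  s(s(0))   [R2 at 1.1]

s(s(0))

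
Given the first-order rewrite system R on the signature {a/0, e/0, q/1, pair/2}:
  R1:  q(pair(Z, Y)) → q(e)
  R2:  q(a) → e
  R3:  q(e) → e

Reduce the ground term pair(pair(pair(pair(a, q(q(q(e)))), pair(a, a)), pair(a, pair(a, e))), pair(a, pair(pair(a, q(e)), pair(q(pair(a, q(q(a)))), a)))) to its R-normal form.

pair(pair(pair(pair(a, e), pair(a, a)), pair(a, pair(a, e))), pair(a, pair(pair(a, e), pair(e, a))))

1. pair(pair(pair(pair(a, q(q(q(e)))), pair(a, a)), pair(a, pair(a, e))), pair(a, pair(pair(a, q(e)), pair(q(pair(a, q(q(a)))), a))))  →  pair(pair(pair(pair(a, q(q(e))), pair(a, a)), pair(a, pair(a, e))), pair(a, pair(pair(a, q(e)), pair(q(pair(a, q(q(a)))), a))))   [R3 at 1.1.1.2.1.1]
2. pair(pair(pair(pair(a, q(q(e))), pair(a, a)), pair(a, pair(a, e))), pair(a, pair(pair(a, q(e)), pair(q(pair(a, q(q(a)))), a))))  →  pair(pair(pair(pair(a, q(e)), pair(a, a)), pair(a, pair(a, e))), pair(a, pair(pair(a, q(e)), pair(q(pair(a, q(q(a)))), a))))   [R3 at 1.1.1.2.1]
3. pair(pair(pair(pair(a, q(e)), pair(a, a)), pair(a, pair(a, e))), pair(a, pair(pair(a, q(e)), pair(q(pair(a, q(q(a)))), a))))  →  pair(pair(pair(pair(a, e), pair(a, a)), pair(a, pair(a, e))), pair(a, pair(pair(a, q(e)), pair(q(pair(a, q(q(a)))), a))))   [R3 at 1.1.1.2]
4. pair(pair(pair(pair(a, e), pair(a, a)), pair(a, pair(a, e))), pair(a, pair(pair(a, q(e)), pair(q(pair(a, q(q(a)))), a))))  →  pair(pair(pair(pair(a, e), pair(a, a)), pair(a, pair(a, e))), pair(a, pair(pair(a, e), pair(q(pair(a, q(q(a)))), a))))   [R3 at 2.2.1.2]
5. pair(pair(pair(pair(a, e), pair(a, a)), pair(a, pair(a, e))), pair(a, pair(pair(a, e), pair(q(pair(a, q(q(a)))), a))))  →  pair(pair(pair(pair(a, e), pair(a, a)), pair(a, pair(a, e))), pair(a, pair(pair(a, e), pair(q(e), a))))   [R1 at 2.2.2.1]
6. pair(pair(pair(pair(a, e), pair(a, a)), pair(a, pair(a, e))), pair(a, pair(pair(a, e), pair(q(e), a))))  →  pair(pair(pair(pair(a, e), pair(a, a)), pair(a, pair(a, e))), pair(a, pair(pair(a, e), pair(e, a))))   [R3 at 2.2.2.1]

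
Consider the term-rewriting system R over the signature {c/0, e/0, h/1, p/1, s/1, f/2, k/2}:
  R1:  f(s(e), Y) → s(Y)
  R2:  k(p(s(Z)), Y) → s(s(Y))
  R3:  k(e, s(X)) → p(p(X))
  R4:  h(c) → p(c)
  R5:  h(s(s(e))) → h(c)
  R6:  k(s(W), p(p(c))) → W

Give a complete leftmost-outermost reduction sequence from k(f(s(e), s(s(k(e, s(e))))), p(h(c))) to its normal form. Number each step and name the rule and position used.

1. k(f(s(e), s(s(k(e, s(e))))), p(h(c)))  →  k(s(s(s(k(e, s(e))))), p(h(c)))   [R1 at 1]
2. k(s(s(s(k(e, s(e))))), p(h(c)))  →  k(s(s(s(p(p(e))))), p(h(c)))   [R3 at 1.1.1.1]
3. k(s(s(s(p(p(e))))), p(h(c)))  →  k(s(s(s(p(p(e))))), p(p(c)))   [R4 at 2.1]
4. k(s(s(s(p(p(e))))), p(p(c)))  →  s(s(p(p(e))))   [R6 at ε]

s(s(p(p(e))))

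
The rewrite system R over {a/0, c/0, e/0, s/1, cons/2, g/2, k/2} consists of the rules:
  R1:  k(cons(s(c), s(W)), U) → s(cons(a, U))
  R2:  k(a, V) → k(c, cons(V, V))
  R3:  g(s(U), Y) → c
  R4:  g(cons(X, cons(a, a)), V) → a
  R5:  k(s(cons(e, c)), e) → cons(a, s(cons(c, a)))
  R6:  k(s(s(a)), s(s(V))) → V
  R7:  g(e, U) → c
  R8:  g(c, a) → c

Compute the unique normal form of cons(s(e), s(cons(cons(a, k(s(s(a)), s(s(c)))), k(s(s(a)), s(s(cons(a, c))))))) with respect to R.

1. cons(s(e), s(cons(cons(a, k(s(s(a)), s(s(c)))), k(s(s(a)), s(s(cons(a, c)))))))  →  cons(s(e), s(cons(cons(a, c), k(s(s(a)), s(s(cons(a, c)))))))   [R6 at 2.1.1.2]
2. cons(s(e), s(cons(cons(a, c), k(s(s(a)), s(s(cons(a, c)))))))  →  cons(s(e), s(cons(cons(a, c), cons(a, c))))   [R6 at 2.1.2]

cons(s(e), s(cons(cons(a, c), cons(a, c))))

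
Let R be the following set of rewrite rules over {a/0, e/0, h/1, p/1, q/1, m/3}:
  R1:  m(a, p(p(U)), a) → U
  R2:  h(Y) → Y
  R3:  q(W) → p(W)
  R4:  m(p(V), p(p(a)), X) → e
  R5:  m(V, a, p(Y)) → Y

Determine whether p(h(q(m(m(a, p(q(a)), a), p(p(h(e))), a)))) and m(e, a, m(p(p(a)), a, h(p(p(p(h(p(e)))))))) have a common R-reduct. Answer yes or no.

yes — NF(t₁) = p(p(e)), NF(t₂) = p(p(e))

Reduce t₁ = p(h(q(m(m(a, p(q(a)), a), p(p(h(e))), a)))):
1. p(h(q(m(m(a, p(q(a)), a), p(p(h(e))), a))))  →  p(q(m(m(a, p(q(a)), a), p(p(h(e))), a)))   [R2 at 1]
2. p(q(m(m(a, p(q(a)), a), p(p(h(e))), a)))  →  p(p(m(m(a, p(q(a)), a), p(p(h(e))), a)))   [R3 at 1]
3. p(p(m(m(a, p(q(a)), a), p(p(h(e))), a)))  →  p(p(m(m(a, p(p(a)), a), p(p(h(e))), a)))   [R3 at 1.1.1.2.1]
4. p(p(m(m(a, p(p(a)), a), p(p(h(e))), a)))  →  p(p(m(a, p(p(h(e))), a)))   [R1 at 1.1.1]
5. p(p(m(a, p(p(h(e))), a)))  →  p(p(h(e)))   [R1 at 1.1]
6. p(p(h(e)))  →  p(p(e))   [R2 at 1.1]

Reduce t₂ = m(e, a, m(p(p(a)), a, h(p(p(p(h(p(e)))))))):
1. m(e, a, m(p(p(a)), a, h(p(p(p(h(p(e))))))))  →  m(e, a, m(p(p(a)), a, p(p(p(h(p(e)))))))   [R2 at 3.3]
2. m(e, a, m(p(p(a)), a, p(p(p(h(p(e)))))))  →  m(e, a, p(p(h(p(e)))))   [R5 at 3]
3. m(e, a, p(p(h(p(e)))))  →  p(h(p(e)))   [R5 at ε]
4. p(h(p(e)))  →  p(p(e))   [R2 at 1]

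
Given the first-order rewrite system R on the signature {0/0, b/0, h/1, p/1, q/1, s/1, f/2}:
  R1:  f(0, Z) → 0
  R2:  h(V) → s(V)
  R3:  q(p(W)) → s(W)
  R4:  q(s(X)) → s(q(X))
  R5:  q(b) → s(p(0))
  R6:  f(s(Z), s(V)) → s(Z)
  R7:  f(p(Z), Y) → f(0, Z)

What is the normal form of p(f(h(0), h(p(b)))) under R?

1. p(f(h(0), h(p(b))))  →  p(f(s(0), h(p(b))))   [R2 at 1.1]
2. p(f(s(0), h(p(b))))  →  p(f(s(0), s(p(b))))   [R2 at 1.2]
3. p(f(s(0), s(p(b))))  →  p(s(0))   [R6 at 1]

p(s(0))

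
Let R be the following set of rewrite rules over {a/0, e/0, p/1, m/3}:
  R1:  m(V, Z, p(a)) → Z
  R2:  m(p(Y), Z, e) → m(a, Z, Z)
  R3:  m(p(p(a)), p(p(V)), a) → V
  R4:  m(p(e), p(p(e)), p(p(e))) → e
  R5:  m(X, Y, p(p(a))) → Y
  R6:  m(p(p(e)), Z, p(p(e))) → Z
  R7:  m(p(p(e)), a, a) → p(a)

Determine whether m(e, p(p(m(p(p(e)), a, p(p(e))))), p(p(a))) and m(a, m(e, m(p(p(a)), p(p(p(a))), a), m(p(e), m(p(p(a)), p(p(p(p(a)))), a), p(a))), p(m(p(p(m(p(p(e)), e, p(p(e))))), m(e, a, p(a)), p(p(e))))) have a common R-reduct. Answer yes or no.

Reduce t₁ = m(e, p(p(m(p(p(e)), a, p(p(e))))), p(p(a))):
1. m(e, p(p(m(p(p(e)), a, p(p(e))))), p(p(a)))  →  p(p(m(p(p(e)), a, p(p(e)))))   [R5 at ε]
2. p(p(m(p(p(e)), a, p(p(e)))))  →  p(p(a))   [R6 at 1.1]

Reduce t₂ = m(a, m(e, m(p(p(a)), p(p(p(a))), a), m(p(e), m(p(p(a)), p(p(p(p(a)))), a), p(a))), p(m(p(p(m(p(p(e)), e, p(p(e))))), m(e, a, p(a)), p(p(e))))):
1. m(a, m(e, m(p(p(a)), p(p(p(a))), a), m(p(e), m(p(p(a)), p(p(p(p(a)))), a), p(a))), p(m(p(p(m(p(p(e)), e, p(p(e))))), m(e, a, p(a)), p(p(e)))))  →  m(a, m(e, p(a), m(p(e), m(p(p(a)), p(p(p(p(a)))), a), p(a))), p(m(p(p(m(p(p(e)), e, p(p(e))))), m(e, a, p(a)), p(p(e)))))   [R3 at 2.2]
2. m(a, m(e, p(a), m(p(e), m(p(p(a)), p(p(p(p(a)))), a), p(a))), p(m(p(p(m(p(p(e)), e, p(p(e))))), m(e, a, p(a)), p(p(e)))))  →  m(a, m(e, p(a), m(p(p(a)), p(p(p(p(a)))), a)), p(m(p(p(m(p(p(e)), e, p(p(e))))), m(e, a, p(a)), p(p(e)))))   [R1 at 2.3]
3. m(a, m(e, p(a), m(p(p(a)), p(p(p(p(a)))), a)), p(m(p(p(m(p(p(e)), e, p(p(e))))), m(e, a, p(a)), p(p(e)))))  →  m(a, m(e, p(a), p(p(a))), p(m(p(p(m(p(p(e)), e, p(p(e))))), m(e, a, p(a)), p(p(e)))))   [R3 at 2.3]
4. m(a, m(e, p(a), p(p(a))), p(m(p(p(m(p(p(e)), e, p(p(e))))), m(e, a, p(a)), p(p(e)))))  →  m(a, p(a), p(m(p(p(m(p(p(e)), e, p(p(e))))), m(e, a, p(a)), p(p(e)))))   [R5 at 2]
5. m(a, p(a), p(m(p(p(m(p(p(e)), e, p(p(e))))), m(e, a, p(a)), p(p(e)))))  →  m(a, p(a), p(m(p(p(e)), m(e, a, p(a)), p(p(e)))))   [R6 at 3.1.1.1.1]
6. m(a, p(a), p(m(p(p(e)), m(e, a, p(a)), p(p(e)))))  →  m(a, p(a), p(m(e, a, p(a))))   [R6 at 3.1]
7. m(a, p(a), p(m(e, a, p(a))))  →  m(a, p(a), p(a))   [R1 at 3.1]
8. m(a, p(a), p(a))  →  p(a)   [R1 at ε]

no — NF(t₁) = p(p(a)), NF(t₂) = p(a)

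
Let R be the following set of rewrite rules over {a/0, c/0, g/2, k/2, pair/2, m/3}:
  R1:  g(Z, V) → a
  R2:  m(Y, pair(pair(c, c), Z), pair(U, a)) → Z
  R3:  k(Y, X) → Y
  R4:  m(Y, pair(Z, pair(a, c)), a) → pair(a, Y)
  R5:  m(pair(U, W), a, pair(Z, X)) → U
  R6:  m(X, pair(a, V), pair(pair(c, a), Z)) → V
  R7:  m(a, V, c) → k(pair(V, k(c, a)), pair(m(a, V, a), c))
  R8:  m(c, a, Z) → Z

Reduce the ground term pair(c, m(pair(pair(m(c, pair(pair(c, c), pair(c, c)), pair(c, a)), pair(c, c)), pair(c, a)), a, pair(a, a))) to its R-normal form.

1. pair(c, m(pair(pair(m(c, pair(pair(c, c), pair(c, c)), pair(c, a)), pair(c, c)), pair(c, a)), a, pair(a, a)))  →  pair(c, pair(m(c, pair(pair(c, c), pair(c, c)), pair(c, a)), pair(c, c)))   [R5 at 2]
2. pair(c, pair(m(c, pair(pair(c, c), pair(c, c)), pair(c, a)), pair(c, c)))  →  pair(c, pair(pair(c, c), pair(c, c)))   [R2 at 2.1]

pair(c, pair(pair(c, c), pair(c, c)))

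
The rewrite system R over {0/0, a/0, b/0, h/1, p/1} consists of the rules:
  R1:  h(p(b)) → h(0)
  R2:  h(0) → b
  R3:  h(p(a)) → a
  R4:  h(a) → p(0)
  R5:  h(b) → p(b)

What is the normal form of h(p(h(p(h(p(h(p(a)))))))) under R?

a

1. h(p(h(p(h(p(h(p(a))))))))  →  h(p(h(p(h(p(a))))))   [R3 at 1.1.1.1.1.1]
2. h(p(h(p(h(p(a))))))  →  h(p(h(p(a))))   [R3 at 1.1.1.1]
3. h(p(h(p(a))))  →  h(p(a))   [R3 at 1.1]
4. h(p(a))  →  a   [R3 at ε]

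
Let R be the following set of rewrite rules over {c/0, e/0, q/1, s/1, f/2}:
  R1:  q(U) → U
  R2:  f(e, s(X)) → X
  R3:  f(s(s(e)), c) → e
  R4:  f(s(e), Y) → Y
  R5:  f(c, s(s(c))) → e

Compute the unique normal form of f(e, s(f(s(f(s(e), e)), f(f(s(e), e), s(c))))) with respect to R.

1. f(e, s(f(s(f(s(e), e)), f(f(s(e), e), s(c)))))  →  f(s(f(s(e), e)), f(f(s(e), e), s(c)))   [R2 at ε]
2. f(s(f(s(e), e)), f(f(s(e), e), s(c)))  →  f(s(e), f(f(s(e), e), s(c)))   [R4 at 1.1]
3. f(s(e), f(f(s(e), e), s(c)))  →  f(f(s(e), e), s(c))   [R4 at ε]
4. f(f(s(e), e), s(c))  →  f(e, s(c))   [R4 at 1]
5. f(e, s(c))  →  c   [R2 at ε]

c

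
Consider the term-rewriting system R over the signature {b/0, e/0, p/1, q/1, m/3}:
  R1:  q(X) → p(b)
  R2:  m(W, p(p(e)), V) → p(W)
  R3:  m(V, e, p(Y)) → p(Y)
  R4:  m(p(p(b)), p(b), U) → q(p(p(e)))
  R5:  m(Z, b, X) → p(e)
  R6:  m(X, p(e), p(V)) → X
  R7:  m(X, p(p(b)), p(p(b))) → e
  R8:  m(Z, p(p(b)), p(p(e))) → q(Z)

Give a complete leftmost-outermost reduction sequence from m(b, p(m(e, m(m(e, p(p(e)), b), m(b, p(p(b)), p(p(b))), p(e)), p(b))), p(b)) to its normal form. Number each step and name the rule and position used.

b

1. m(b, p(m(e, m(m(e, p(p(e)), b), m(b, p(p(b)), p(p(b))), p(e)), p(b))), p(b))  →  m(b, p(m(e, m(p(e), m(b, p(p(b)), p(p(b))), p(e)), p(b))), p(b))   [R2 at 2.1.2.1]
2. m(b, p(m(e, m(p(e), m(b, p(p(b)), p(p(b))), p(e)), p(b))), p(b))  →  m(b, p(m(e, m(p(e), e, p(e)), p(b))), p(b))   [R7 at 2.1.2.2]
3. m(b, p(m(e, m(p(e), e, p(e)), p(b))), p(b))  →  m(b, p(m(e, p(e), p(b))), p(b))   [R3 at 2.1.2]
4. m(b, p(m(e, p(e), p(b))), p(b))  →  m(b, p(e), p(b))   [R6 at 2.1]
5. m(b, p(e), p(b))  →  b   [R6 at ε]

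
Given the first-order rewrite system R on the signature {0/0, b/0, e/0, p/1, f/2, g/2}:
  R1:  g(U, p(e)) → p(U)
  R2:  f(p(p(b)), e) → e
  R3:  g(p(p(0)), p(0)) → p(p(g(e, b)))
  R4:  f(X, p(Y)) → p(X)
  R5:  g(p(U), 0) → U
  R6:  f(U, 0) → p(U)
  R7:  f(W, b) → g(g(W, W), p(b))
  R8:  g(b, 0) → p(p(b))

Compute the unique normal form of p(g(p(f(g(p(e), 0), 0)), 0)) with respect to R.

1. p(g(p(f(g(p(e), 0), 0)), 0))  →  p(f(g(p(e), 0), 0))   [R5 at 1]
2. p(f(g(p(e), 0), 0))  →  p(p(g(p(e), 0)))   [R6 at 1]
3. p(p(g(p(e), 0)))  →  p(p(e))   [R5 at 1.1]

p(p(e))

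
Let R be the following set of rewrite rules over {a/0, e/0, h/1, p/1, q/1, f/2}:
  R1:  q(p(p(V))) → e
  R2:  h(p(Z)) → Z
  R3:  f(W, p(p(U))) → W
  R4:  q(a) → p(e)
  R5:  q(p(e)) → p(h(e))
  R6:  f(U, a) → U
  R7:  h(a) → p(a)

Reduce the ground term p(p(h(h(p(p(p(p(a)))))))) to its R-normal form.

1. p(p(h(h(p(p(p(p(a))))))))  →  p(p(h(p(p(p(a))))))   [R2 at 1.1.1]
2. p(p(h(p(p(p(a))))))  →  p(p(p(p(a))))   [R2 at 1.1]

p(p(p(p(a))))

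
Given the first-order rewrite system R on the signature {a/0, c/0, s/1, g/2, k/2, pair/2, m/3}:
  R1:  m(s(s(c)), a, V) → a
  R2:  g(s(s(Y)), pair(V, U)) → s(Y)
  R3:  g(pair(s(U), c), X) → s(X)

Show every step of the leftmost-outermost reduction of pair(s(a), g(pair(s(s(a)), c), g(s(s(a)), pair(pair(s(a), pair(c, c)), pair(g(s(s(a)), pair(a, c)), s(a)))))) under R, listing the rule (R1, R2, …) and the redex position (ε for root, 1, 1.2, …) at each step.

1. pair(s(a), g(pair(s(s(a)), c), g(s(s(a)), pair(pair(s(a), pair(c, c)), pair(g(s(s(a)), pair(a, c)), s(a))))))  →  pair(s(a), s(g(s(s(a)), pair(pair(s(a), pair(c, c)), pair(g(s(s(a)), pair(a, c)), s(a))))))   [R3 at 2]
2. pair(s(a), s(g(s(s(a)), pair(pair(s(a), pair(c, c)), pair(g(s(s(a)), pair(a, c)), s(a))))))  →  pair(s(a), s(s(a)))   [R2 at 2.1]

pair(s(a), s(s(a)))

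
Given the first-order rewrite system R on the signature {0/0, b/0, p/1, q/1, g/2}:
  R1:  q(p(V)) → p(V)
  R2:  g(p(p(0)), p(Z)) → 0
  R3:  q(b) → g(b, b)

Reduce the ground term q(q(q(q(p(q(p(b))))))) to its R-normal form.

1. q(q(q(q(p(q(p(b)))))))  →  q(q(q(p(q(p(b))))))   [R1 at 1.1.1]
2. q(q(q(p(q(p(b))))))  →  q(q(p(q(p(b)))))   [R1 at 1.1]
3. q(q(p(q(p(b)))))  →  q(p(q(p(b))))   [R1 at 1]
4. q(p(q(p(b))))  →  p(q(p(b)))   [R1 at ε]
5. p(q(p(b)))  →  p(p(b))   [R1 at 1]

p(p(b))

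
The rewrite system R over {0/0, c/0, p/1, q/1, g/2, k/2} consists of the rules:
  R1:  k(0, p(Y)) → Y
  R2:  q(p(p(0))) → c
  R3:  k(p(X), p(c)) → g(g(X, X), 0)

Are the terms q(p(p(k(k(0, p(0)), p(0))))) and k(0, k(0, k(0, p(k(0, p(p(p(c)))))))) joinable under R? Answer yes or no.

yes — NF(t₁) = c, NF(t₂) = c

Reduce t₁ = q(p(p(k(k(0, p(0)), p(0))))):
1. q(p(p(k(k(0, p(0)), p(0)))))  →  q(p(p(k(0, p(0)))))   [R1 at 1.1.1.1]
2. q(p(p(k(0, p(0)))))  →  q(p(p(0)))   [R1 at 1.1.1]
3. q(p(p(0)))  →  c   [R2 at ε]

Reduce t₂ = k(0, k(0, k(0, p(k(0, p(p(p(c)))))))):
1. k(0, k(0, k(0, p(k(0, p(p(p(c))))))))  →  k(0, k(0, k(0, p(p(p(c))))))   [R1 at 2.2]
2. k(0, k(0, k(0, p(p(p(c))))))  →  k(0, k(0, p(p(c))))   [R1 at 2.2]
3. k(0, k(0, p(p(c))))  →  k(0, p(c))   [R1 at 2]
4. k(0, p(c))  →  c   [R1 at ε]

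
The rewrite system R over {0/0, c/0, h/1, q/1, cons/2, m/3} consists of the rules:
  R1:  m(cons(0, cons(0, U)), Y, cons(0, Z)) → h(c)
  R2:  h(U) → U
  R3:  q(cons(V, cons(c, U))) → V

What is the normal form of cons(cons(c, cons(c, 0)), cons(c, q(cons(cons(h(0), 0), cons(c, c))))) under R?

1. cons(cons(c, cons(c, 0)), cons(c, q(cons(cons(h(0), 0), cons(c, c)))))  →  cons(cons(c, cons(c, 0)), cons(c, cons(h(0), 0)))   [R3 at 2.2]
2. cons(cons(c, cons(c, 0)), cons(c, cons(h(0), 0)))  →  cons(cons(c, cons(c, 0)), cons(c, cons(0, 0)))   [R2 at 2.2.1]

cons(cons(c, cons(c, 0)), cons(c, cons(0, 0)))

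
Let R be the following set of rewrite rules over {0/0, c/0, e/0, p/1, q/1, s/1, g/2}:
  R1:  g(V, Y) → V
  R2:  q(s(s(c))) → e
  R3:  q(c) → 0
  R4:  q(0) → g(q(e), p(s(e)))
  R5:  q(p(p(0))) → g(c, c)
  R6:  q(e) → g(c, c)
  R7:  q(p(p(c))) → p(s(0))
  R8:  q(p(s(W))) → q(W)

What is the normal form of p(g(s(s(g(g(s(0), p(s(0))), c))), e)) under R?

1. p(g(s(s(g(g(s(0), p(s(0))), c))), e))  →  p(s(s(g(g(s(0), p(s(0))), c))))   [R1 at 1]
2. p(s(s(g(g(s(0), p(s(0))), c))))  →  p(s(s(g(s(0), p(s(0))))))   [R1 at 1.1.1]
3. p(s(s(g(s(0), p(s(0))))))  →  p(s(s(s(0))))   [R1 at 1.1.1]

p(s(s(s(0))))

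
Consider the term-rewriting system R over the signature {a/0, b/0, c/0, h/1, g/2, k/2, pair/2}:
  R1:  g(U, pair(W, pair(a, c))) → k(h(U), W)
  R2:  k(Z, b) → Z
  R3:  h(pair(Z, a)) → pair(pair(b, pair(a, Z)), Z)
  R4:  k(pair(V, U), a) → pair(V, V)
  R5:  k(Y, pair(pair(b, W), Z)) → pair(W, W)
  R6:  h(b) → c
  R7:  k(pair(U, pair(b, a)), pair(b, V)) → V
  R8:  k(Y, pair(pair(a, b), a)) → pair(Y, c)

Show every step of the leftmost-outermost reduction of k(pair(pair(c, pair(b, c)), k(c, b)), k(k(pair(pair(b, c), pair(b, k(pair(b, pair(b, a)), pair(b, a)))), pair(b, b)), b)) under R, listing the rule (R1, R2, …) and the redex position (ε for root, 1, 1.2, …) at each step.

1. k(pair(pair(c, pair(b, c)), k(c, b)), k(k(pair(pair(b, c), pair(b, k(pair(b, pair(b, a)), pair(b, a)))), pair(b, b)), b))  →  k(pair(pair(c, pair(b, c)), c), k(k(pair(pair(b, c), pair(b, k(pair(b, pair(b, a)), pair(b, a)))), pair(b, b)), b))   [R2 at 1.2]
2. k(pair(pair(c, pair(b, c)), c), k(k(pair(pair(b, c), pair(b, k(pair(b, pair(b, a)), pair(b, a)))), pair(b, b)), b))  →  k(pair(pair(c, pair(b, c)), c), k(pair(pair(b, c), pair(b, k(pair(b, pair(b, a)), pair(b, a)))), pair(b, b)))   [R2 at 2]
3. k(pair(pair(c, pair(b, c)), c), k(pair(pair(b, c), pair(b, k(pair(b, pair(b, a)), pair(b, a)))), pair(b, b)))  →  k(pair(pair(c, pair(b, c)), c), k(pair(pair(b, c), pair(b, a)), pair(b, b)))   [R7 at 2.1.2.2]
4. k(pair(pair(c, pair(b, c)), c), k(pair(pair(b, c), pair(b, a)), pair(b, b)))  →  k(pair(pair(c, pair(b, c)), c), b)   [R7 at 2]
5. k(pair(pair(c, pair(b, c)), c), b)  →  pair(pair(c, pair(b, c)), c)   [R2 at ε]

pair(pair(c, pair(b, c)), c)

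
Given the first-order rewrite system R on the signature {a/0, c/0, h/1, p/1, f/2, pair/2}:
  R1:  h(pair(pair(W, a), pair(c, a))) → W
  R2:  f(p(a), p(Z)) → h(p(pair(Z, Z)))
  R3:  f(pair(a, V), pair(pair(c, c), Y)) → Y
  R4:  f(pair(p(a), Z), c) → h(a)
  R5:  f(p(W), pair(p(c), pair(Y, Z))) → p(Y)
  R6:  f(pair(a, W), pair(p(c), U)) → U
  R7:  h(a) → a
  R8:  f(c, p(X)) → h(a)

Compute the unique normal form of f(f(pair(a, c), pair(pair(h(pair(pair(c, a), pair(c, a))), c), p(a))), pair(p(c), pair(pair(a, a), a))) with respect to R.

p(pair(a, a))

1. f(f(pair(a, c), pair(pair(h(pair(pair(c, a), pair(c, a))), c), p(a))), pair(p(c), pair(pair(a, a), a)))  →  f(f(pair(a, c), pair(pair(c, c), p(a))), pair(p(c), pair(pair(a, a), a)))   [R1 at 1.2.1.1]
2. f(f(pair(a, c), pair(pair(c, c), p(a))), pair(p(c), pair(pair(a, a), a)))  →  f(p(a), pair(p(c), pair(pair(a, a), a)))   [R3 at 1]
3. f(p(a), pair(p(c), pair(pair(a, a), a)))  →  p(pair(a, a))   [R5 at ε]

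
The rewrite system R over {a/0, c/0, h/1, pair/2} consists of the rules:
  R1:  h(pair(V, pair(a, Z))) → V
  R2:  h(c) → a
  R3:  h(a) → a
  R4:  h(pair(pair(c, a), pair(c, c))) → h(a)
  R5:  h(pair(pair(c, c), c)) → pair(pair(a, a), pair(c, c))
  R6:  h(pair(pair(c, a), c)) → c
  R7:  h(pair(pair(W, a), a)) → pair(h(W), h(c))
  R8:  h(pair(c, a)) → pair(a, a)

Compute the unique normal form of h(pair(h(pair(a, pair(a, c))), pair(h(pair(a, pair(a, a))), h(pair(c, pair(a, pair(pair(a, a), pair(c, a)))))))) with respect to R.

a

1. h(pair(h(pair(a, pair(a, c))), pair(h(pair(a, pair(a, a))), h(pair(c, pair(a, pair(pair(a, a), pair(c, a))))))))  →  h(pair(a, pair(h(pair(a, pair(a, a))), h(pair(c, pair(a, pair(pair(a, a), pair(c, a))))))))   [R1 at 1.1]
2. h(pair(a, pair(h(pair(a, pair(a, a))), h(pair(c, pair(a, pair(pair(a, a), pair(c, a))))))))  →  h(pair(a, pair(a, h(pair(c, pair(a, pair(pair(a, a), pair(c, a))))))))   [R1 at 1.2.1]
3. h(pair(a, pair(a, h(pair(c, pair(a, pair(pair(a, a), pair(c, a))))))))  →  a   [R1 at ε]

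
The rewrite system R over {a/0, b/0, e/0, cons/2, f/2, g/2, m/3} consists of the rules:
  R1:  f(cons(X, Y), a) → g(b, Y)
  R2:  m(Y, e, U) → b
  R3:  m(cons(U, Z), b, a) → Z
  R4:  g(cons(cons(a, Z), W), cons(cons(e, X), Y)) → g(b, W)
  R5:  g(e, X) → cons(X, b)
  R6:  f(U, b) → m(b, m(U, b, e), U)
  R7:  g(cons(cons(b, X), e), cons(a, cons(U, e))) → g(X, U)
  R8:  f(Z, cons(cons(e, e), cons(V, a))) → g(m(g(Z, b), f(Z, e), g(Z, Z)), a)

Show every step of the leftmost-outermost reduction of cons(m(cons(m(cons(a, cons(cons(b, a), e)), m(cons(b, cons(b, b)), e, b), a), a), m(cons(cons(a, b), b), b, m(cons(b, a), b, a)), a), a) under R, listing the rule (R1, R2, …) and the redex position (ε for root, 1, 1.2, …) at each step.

1. cons(m(cons(m(cons(a, cons(cons(b, a), e)), m(cons(b, cons(b, b)), e, b), a), a), m(cons(cons(a, b), b), b, m(cons(b, a), b, a)), a), a)  →  cons(m(cons(m(cons(a, cons(cons(b, a), e)), b, a), a), m(cons(cons(a, b), b), b, m(cons(b, a), b, a)), a), a)   [R2 at 1.1.1.2]
2. cons(m(cons(m(cons(a, cons(cons(b, a), e)), b, a), a), m(cons(cons(a, b), b), b, m(cons(b, a), b, a)), a), a)  →  cons(m(cons(cons(cons(b, a), e), a), m(cons(cons(a, b), b), b, m(cons(b, a), b, a)), a), a)   [R3 at 1.1.1]
3. cons(m(cons(cons(cons(b, a), e), a), m(cons(cons(a, b), b), b, m(cons(b, a), b, a)), a), a)  →  cons(m(cons(cons(cons(b, a), e), a), m(cons(cons(a, b), b), b, a), a), a)   [R3 at 1.2.3]
4. cons(m(cons(cons(cons(b, a), e), a), m(cons(cons(a, b), b), b, a), a), a)  →  cons(m(cons(cons(cons(b, a), e), a), b, a), a)   [R3 at 1.2]
5. cons(m(cons(cons(cons(b, a), e), a), b, a), a)  →  cons(a, a)   [R3 at 1]

cons(a, a)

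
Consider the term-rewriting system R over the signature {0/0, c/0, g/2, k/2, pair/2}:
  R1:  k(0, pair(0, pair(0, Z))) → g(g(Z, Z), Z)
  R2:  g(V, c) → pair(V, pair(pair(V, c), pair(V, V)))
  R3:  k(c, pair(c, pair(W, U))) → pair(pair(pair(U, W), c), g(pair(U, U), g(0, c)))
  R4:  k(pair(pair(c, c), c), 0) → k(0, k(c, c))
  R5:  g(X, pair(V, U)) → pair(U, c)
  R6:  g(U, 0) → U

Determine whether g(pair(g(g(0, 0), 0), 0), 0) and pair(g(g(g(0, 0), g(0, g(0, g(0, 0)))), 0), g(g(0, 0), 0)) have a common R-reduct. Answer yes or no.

Reduce t₁ = g(pair(g(g(0, 0), 0), 0), 0):
1. g(pair(g(g(0, 0), 0), 0), 0)  →  pair(g(g(0, 0), 0), 0)   [R6 at ε]
2. pair(g(g(0, 0), 0), 0)  →  pair(g(0, 0), 0)   [R6 at 1]
3. pair(g(0, 0), 0)  →  pair(0, 0)   [R6 at 1]

Reduce t₂ = pair(g(g(g(0, 0), g(0, g(0, g(0, 0)))), 0), g(g(0, 0), 0)):
1. pair(g(g(g(0, 0), g(0, g(0, g(0, 0)))), 0), g(g(0, 0), 0))  →  pair(g(g(0, 0), g(0, g(0, g(0, 0)))), g(g(0, 0), 0))   [R6 at 1]
2. pair(g(g(0, 0), g(0, g(0, g(0, 0)))), g(g(0, 0), 0))  →  pair(g(0, g(0, g(0, g(0, 0)))), g(g(0, 0), 0))   [R6 at 1.1]
3. pair(g(0, g(0, g(0, g(0, 0)))), g(g(0, 0), 0))  →  pair(g(0, g(0, g(0, 0))), g(g(0, 0), 0))   [R6 at 1.2.2.2]
4. pair(g(0, g(0, g(0, 0))), g(g(0, 0), 0))  →  pair(g(0, g(0, 0)), g(g(0, 0), 0))   [R6 at 1.2.2]
5. pair(g(0, g(0, 0)), g(g(0, 0), 0))  →  pair(g(0, 0), g(g(0, 0), 0))   [R6 at 1.2]
6. pair(g(0, 0), g(g(0, 0), 0))  →  pair(0, g(g(0, 0), 0))   [R6 at 1]
7. pair(0, g(g(0, 0), 0))  →  pair(0, g(0, 0))   [R6 at 2]
8. pair(0, g(0, 0))  →  pair(0, 0)   [R6 at 2]

yes — NF(t₁) = pair(0, 0), NF(t₂) = pair(0, 0)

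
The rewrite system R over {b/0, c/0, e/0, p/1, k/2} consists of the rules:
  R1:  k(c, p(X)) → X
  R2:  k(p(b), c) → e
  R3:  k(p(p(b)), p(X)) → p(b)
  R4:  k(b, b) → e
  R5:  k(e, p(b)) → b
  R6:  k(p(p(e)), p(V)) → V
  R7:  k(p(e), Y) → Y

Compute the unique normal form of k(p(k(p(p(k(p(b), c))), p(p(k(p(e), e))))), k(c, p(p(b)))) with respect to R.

b

1. k(p(k(p(p(k(p(b), c))), p(p(k(p(e), e))))), k(c, p(p(b))))  →  k(p(k(p(p(e)), p(p(k(p(e), e))))), k(c, p(p(b))))   [R2 at 1.1.1.1.1]
2. k(p(k(p(p(e)), p(p(k(p(e), e))))), k(c, p(p(b))))  →  k(p(p(k(p(e), e))), k(c, p(p(b))))   [R6 at 1.1]
3. k(p(p(k(p(e), e))), k(c, p(p(b))))  →  k(p(p(e)), k(c, p(p(b))))   [R7 at 1.1.1]
4. k(p(p(e)), k(c, p(p(b))))  →  k(p(p(e)), p(b))   [R1 at 2]
5. k(p(p(e)), p(b))  →  b   [R6 at ε]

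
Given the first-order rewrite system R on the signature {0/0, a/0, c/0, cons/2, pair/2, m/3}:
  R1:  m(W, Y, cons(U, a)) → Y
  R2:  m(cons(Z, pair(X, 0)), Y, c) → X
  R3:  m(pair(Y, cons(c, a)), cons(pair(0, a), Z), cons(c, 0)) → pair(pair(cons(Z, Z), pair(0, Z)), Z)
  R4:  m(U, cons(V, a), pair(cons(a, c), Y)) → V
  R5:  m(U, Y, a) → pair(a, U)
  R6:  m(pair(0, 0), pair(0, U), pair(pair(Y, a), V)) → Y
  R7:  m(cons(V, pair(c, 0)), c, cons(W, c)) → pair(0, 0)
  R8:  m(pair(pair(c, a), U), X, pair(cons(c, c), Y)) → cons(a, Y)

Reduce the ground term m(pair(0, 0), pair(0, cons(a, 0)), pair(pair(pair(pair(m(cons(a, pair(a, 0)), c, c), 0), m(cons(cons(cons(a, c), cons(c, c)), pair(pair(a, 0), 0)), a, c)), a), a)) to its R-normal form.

1. m(pair(0, 0), pair(0, cons(a, 0)), pair(pair(pair(pair(m(cons(a, pair(a, 0)), c, c), 0), m(cons(cons(cons(a, c), cons(c, c)), pair(pair(a, 0), 0)), a, c)), a), a))  →  pair(pair(m(cons(a, pair(a, 0)), c, c), 0), m(cons(cons(cons(a, c), cons(c, c)), pair(pair(a, 0), 0)), a, c))   [R6 at ε]
2. pair(pair(m(cons(a, pair(a, 0)), c, c), 0), m(cons(cons(cons(a, c), cons(c, c)), pair(pair(a, 0), 0)), a, c))  →  pair(pair(a, 0), m(cons(cons(cons(a, c), cons(c, c)), pair(pair(a, 0), 0)), a, c))   [R2 at 1.1]
3. pair(pair(a, 0), m(cons(cons(cons(a, c), cons(c, c)), pair(pair(a, 0), 0)), a, c))  →  pair(pair(a, 0), pair(a, 0))   [R2 at 2]

pair(pair(a, 0), pair(a, 0))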